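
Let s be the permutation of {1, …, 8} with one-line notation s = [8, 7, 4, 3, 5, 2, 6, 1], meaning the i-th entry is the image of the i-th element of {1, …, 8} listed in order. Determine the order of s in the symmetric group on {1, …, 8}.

Decomposing into disjoint cycles gives cycle lengths 3, 2, 2, 1.
The order of s is the least common multiple of its cycle lengths: lcm(3, 2, 2) = 6.

6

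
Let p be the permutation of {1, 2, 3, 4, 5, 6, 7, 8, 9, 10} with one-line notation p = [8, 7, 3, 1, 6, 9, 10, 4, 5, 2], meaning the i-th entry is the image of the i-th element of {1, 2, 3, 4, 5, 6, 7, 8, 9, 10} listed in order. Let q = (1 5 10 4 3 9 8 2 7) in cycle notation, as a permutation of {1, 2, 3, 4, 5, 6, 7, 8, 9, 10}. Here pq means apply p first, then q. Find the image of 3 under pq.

9

p(3) = 3, then q(3) = 9; composing gives (pq)(3) = 9.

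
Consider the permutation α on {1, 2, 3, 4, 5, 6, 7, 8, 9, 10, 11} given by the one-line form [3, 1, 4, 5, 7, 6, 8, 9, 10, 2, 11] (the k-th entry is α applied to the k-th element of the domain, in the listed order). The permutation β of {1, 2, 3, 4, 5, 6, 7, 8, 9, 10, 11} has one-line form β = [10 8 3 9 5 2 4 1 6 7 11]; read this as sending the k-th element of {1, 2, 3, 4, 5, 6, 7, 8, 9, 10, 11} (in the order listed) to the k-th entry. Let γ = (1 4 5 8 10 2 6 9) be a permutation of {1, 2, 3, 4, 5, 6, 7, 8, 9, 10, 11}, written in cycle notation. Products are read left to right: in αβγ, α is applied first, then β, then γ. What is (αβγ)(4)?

8

Chase 4: α(4) = 5; β(5) = 5; γ(5) = 8. Hence (αβγ)(4) = 8.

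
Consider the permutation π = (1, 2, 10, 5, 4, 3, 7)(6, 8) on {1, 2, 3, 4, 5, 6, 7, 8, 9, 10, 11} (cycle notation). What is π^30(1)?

10

1 lies in the 7-cycle (1, 2, 10, 5, 4, 3, 7).
Since the cycle has length 7, π^30 acts on it the same as π^2 (30 mod 7 = 2).
Advancing 2 steps from 1: 1 → 2 → 10.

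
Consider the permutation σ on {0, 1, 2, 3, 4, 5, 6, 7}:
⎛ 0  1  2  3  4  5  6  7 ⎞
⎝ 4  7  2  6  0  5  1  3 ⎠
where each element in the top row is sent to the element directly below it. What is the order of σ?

4

Writing σ as disjoint cycles, the cycle lengths are 4, 2, 1, 1.
The order is lcm(4, 2) = 4.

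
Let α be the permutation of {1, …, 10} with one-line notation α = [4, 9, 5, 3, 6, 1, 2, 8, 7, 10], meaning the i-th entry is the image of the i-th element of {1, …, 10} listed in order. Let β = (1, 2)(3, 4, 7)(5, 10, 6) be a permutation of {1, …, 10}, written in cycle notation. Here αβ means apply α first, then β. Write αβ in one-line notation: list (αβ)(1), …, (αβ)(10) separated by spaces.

7 9 10 4 5 2 1 8 3 6

(αβ)(x) = β(α(x)). Computing each image: β(α(1)) = β(4) = 7, β(α(2)) = β(9) = 9, β(α(3)) = β(5) = 10, β(α(4)) = β(3) = 4, β(α(5)) = β(6) = 5, β(α(6)) = β(1) = 2, β(α(7)) = β(2) = 1, β(α(8)) = β(8) = 8, β(α(9)) = β(7) = 3, β(α(10)) = β(10) = 6.
Hence αβ = [7 9 10 4 5 2 1 8 3 6].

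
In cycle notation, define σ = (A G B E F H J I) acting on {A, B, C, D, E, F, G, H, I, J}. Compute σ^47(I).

J

I lies in the 8-cycle (A G B E F H J I).
On an 8-cycle, σ^8 is the identity, so σ^47 = σ^7 there (47 ≡ 7 mod 8).
Stepping 7 places around the cycle: I → A → G → B → E → F → H → J.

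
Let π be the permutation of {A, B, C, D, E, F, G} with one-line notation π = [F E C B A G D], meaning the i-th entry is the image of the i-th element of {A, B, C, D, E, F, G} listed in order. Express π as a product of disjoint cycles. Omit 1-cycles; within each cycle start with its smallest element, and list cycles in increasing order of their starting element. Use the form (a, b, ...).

(A, F, G, D, B, E)

Iterating π from A gives A → F → G → D → B → E → A; that is the 6-cycle (A, F, G, D, B, E).
Continuing from each remaining unvisited element yields (A, F, G, D, B, E).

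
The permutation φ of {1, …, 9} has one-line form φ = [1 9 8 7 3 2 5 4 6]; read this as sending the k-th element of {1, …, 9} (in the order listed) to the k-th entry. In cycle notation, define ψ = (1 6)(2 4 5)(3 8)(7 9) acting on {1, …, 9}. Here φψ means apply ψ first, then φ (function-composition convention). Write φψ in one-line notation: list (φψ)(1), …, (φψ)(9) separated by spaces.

(φψ)(x) = φ(ψ(x)). Computing each image: φ(ψ(1)) = φ(6) = 2, φ(ψ(2)) = φ(4) = 7, φ(ψ(3)) = φ(8) = 4, φ(ψ(4)) = φ(5) = 3, φ(ψ(5)) = φ(2) = 9, φ(ψ(6)) = φ(1) = 1, φ(ψ(7)) = φ(9) = 6, φ(ψ(8)) = φ(3) = 8, φ(ψ(9)) = φ(7) = 5.
Hence φψ = [2 7 4 3 9 1 6 8 5].

2 7 4 3 9 1 6 8 5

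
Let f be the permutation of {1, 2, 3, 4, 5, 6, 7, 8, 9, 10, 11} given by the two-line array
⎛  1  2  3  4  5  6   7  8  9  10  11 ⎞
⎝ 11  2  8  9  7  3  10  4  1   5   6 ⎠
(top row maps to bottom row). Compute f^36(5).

5

Tracing 5 → 7 → … returns to 5 after 3 steps, so 5 lies in a 3-cycle (5 7 10).
Since the cycle has length 3, f^36 acts on it the same as f^0 (36 mod 3 = 0).
So f^36(5) = 5.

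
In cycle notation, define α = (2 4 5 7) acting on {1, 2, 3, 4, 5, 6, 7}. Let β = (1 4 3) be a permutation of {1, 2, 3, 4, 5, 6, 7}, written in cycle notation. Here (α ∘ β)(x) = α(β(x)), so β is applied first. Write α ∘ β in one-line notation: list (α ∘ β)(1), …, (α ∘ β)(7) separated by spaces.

For each element, apply β then α: 1 → 4 → 5; 2 → 2 → 4; 3 → 1 → 1; 4 → 3 → 3; 5 → 5 → 7; 6 → 6 → 6; 7 → 7 → 2.
So α ∘ β in one-line form is 5 4 1 3 7 6 2.

5 4 1 3 7 6 2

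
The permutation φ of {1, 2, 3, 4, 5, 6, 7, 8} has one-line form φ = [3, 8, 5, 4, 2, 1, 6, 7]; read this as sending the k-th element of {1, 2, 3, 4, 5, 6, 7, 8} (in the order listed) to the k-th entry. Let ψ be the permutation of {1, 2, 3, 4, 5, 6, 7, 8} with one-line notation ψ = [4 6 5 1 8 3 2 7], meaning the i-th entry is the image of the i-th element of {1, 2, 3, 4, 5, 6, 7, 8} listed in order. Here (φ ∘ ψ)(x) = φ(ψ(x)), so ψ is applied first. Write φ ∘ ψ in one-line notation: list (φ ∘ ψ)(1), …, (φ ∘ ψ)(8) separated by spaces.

4 1 2 3 7 5 8 6

(φ ∘ ψ)(x) = φ(ψ(x)). Computing each image: φ(ψ(1)) = φ(4) = 4, φ(ψ(2)) = φ(6) = 1, φ(ψ(3)) = φ(5) = 2, φ(ψ(4)) = φ(1) = 3, φ(ψ(5)) = φ(8) = 7, φ(ψ(6)) = φ(3) = 5, φ(ψ(7)) = φ(2) = 8, φ(ψ(8)) = φ(7) = 6.
Hence φ ∘ ψ = [4 1 2 3 7 5 8 6].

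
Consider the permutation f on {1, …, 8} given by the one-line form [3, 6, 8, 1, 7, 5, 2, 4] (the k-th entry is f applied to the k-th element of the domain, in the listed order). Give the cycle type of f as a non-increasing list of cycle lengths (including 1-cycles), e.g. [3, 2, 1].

The disjoint cycles are (1 3 8 4)(2 6 5 7), with lengths 4, 4 in non-increasing order.

[4, 4]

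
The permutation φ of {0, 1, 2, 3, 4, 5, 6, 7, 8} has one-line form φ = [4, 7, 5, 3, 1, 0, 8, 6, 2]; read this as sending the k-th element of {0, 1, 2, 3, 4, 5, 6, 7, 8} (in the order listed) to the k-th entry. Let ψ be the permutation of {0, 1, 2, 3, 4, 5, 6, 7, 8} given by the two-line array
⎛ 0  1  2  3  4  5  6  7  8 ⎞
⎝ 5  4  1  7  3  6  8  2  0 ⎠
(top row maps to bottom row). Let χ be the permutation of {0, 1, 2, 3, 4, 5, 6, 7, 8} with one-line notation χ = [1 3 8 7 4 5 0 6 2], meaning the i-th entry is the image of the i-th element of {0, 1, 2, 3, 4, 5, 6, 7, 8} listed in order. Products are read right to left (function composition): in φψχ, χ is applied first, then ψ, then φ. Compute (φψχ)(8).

7

(φψχ)(8) = φ(ψ(χ(8))). χ(8) = 2, then ψ(2) = 1, then φ(1) = 7, so the result is 7.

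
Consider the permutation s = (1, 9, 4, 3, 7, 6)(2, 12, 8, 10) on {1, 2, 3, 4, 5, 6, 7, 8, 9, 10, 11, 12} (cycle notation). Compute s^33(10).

2

10 lies in the 4-cycle (2, 12, 8, 10).
On a 4-cycle, s^4 is the identity, so s^33 = s^1 there (33 ≡ 1 mod 4).
Stepping 1 place around the cycle: 10 → 2.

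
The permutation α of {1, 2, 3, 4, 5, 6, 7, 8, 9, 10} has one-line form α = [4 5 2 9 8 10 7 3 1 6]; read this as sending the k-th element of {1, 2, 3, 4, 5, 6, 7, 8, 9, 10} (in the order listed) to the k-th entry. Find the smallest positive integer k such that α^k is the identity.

Writing α as disjoint cycles, the cycle lengths are 4, 3, 2, 1.
Since disjoint cycles commute, ord(α) = lcm(4, 3, 2) = 12.

12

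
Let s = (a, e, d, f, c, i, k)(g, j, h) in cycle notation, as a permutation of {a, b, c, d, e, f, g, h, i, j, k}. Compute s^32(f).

f lies in the 7-cycle (a, e, d, f, c, i, k).
On a 7-cycle, s^7 is the identity, so s^32 = s^4 there (32 ≡ 4 mod 7).
Advancing 4 steps from f: f → c → i → k → a.

a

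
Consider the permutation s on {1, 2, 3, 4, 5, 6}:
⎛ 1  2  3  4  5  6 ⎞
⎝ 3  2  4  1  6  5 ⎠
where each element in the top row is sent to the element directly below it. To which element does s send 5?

6

The entry below 5 in the array is 6, so s(5) = 6.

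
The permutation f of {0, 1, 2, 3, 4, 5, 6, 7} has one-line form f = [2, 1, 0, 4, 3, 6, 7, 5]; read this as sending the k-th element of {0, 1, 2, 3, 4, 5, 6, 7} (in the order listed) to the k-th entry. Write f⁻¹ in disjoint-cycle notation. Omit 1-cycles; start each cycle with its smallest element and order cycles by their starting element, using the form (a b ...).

The cycle decomposition of f is (0 2)(3 4)(5 6 7).
Reversing each cycle (and rotating so the smallest element leads) gives f⁻¹ = (0 2)(3 4)(5 7 6).

(0 2)(3 4)(5 7 6)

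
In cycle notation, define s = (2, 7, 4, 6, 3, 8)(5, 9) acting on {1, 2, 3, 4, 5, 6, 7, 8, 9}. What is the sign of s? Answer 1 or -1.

The cycle lengths are 6, 2, 1.
A cycle of length ℓ contributes ℓ−1 transpositions, so s is a product of 5 + 1 = 6 transpositions — even.

1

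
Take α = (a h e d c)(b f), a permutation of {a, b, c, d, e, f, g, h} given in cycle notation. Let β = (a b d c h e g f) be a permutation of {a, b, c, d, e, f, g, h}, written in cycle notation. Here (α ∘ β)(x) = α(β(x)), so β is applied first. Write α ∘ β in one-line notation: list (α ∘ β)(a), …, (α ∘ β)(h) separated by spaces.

For each element, apply β then α: a → b → f; b → d → c; c → h → e; d → c → a; e → g → g; f → a → h; g → f → b; h → e → d.
So α ∘ β in one-line form is f c e a g h b d.

f c e a g h b d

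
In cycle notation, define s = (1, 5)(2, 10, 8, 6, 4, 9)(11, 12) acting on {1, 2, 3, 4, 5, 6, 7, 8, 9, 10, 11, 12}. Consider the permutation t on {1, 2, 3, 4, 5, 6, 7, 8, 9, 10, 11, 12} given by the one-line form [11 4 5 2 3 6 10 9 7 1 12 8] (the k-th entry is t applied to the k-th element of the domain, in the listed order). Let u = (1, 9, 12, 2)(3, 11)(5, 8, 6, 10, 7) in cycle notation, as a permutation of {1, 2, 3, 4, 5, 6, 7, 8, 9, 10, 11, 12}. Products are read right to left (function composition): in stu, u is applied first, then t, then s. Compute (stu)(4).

10

Chase 4: u(4) = 4; t(4) = 2; s(2) = 10. Hence (stu)(4) = 10.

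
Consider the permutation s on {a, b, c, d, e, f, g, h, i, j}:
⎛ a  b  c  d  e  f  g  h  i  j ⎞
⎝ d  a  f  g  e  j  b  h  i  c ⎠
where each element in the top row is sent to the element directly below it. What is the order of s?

12

Decomposing into disjoint cycles gives cycle lengths 4, 3, 1, 1, 1.
The order is lcm(4, 3) = 12.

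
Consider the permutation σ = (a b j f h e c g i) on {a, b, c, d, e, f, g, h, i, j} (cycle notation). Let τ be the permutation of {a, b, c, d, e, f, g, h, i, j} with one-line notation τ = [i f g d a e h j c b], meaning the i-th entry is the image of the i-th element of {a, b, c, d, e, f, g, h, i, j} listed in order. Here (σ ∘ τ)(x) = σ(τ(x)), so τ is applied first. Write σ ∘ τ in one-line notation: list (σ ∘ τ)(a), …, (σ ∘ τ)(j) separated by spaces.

a h i d b c e f g j

Chase each element through τ then σ: a → i → a; b → f → h; c → g → i; d → d → d; e → a → b; f → e → c; g → h → e; h → j → f; i → c → g; j → b → j.
Collecting the images, σ ∘ τ = [a h i d b c e f g j].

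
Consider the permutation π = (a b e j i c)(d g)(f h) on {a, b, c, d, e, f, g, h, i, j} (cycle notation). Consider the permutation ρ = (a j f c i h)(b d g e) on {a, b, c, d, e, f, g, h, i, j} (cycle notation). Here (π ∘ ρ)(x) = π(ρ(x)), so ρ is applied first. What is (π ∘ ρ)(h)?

First apply ρ: ρ(h) = a, then π(a) = b. Thus (π ∘ ρ)(h) = b.

b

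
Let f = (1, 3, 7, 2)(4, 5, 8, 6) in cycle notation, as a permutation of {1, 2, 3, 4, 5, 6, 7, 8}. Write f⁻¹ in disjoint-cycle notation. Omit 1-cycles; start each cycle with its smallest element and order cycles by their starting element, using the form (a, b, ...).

Inverting a permutation written in cycle notation just reverses the order within every cycle.
After reversing and putting each cycle's least element first, f⁻¹ = (1, 2, 7, 3)(4, 6, 8, 5).

(1, 2, 7, 3)(4, 6, 8, 5)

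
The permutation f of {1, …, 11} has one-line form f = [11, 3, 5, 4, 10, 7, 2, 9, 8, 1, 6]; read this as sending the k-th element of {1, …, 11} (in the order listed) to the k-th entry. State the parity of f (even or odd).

In disjoint-cycle form the cycle lengths are 8, 2, 1.
A cycle is odd iff its length is even; f has 2 even-length cycles, so sgn(f) = (−1)^2 and f is even.

even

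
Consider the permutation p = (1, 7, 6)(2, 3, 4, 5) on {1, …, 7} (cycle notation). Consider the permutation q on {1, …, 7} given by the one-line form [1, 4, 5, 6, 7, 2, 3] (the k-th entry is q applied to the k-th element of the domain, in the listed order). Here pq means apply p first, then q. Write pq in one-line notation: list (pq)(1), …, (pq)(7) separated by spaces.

3 5 6 7 4 1 2

(pq)(x) = q(p(x)). Computing each image: q(p(1)) = q(7) = 3, q(p(2)) = q(3) = 5, q(p(3)) = q(4) = 6, q(p(4)) = q(5) = 7, q(p(5)) = q(2) = 4, q(p(6)) = q(1) = 1, q(p(7)) = q(6) = 2.
Hence pq = [3 5 6 7 4 1 2].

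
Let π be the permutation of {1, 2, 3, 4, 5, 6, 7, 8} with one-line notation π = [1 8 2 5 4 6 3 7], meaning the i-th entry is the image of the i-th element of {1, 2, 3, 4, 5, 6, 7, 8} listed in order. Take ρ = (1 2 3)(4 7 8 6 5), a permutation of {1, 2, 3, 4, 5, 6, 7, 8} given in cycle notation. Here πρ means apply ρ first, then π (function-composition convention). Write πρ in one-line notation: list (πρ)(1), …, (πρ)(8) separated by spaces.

(πρ)(x) = π(ρ(x)). Computing each image: π(ρ(1)) = π(2) = 8, π(ρ(2)) = π(3) = 2, π(ρ(3)) = π(1) = 1, π(ρ(4)) = π(7) = 3, π(ρ(5)) = π(4) = 5, π(ρ(6)) = π(5) = 4, π(ρ(7)) = π(8) = 7, π(ρ(8)) = π(6) = 6.
Hence πρ = [8 2 1 3 5 4 7 6].

8 2 1 3 5 4 7 6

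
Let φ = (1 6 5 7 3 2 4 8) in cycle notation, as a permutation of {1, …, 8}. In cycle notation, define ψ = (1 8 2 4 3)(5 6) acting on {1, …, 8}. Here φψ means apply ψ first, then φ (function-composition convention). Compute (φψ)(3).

ψ(3) = 1, then φ(1) = 6; composing gives (φψ)(3) = 6.

6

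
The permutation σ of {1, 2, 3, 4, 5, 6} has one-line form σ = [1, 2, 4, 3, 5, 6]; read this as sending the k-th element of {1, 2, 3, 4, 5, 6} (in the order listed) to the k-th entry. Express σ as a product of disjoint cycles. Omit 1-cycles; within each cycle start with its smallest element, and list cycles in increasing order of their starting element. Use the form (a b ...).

Start at 3 and follow images: 3 → 4 → 3, giving the cycle (3 4).
Repeating from the next unused element and collecting all non-trivial cycles gives (3 4).

(3 4)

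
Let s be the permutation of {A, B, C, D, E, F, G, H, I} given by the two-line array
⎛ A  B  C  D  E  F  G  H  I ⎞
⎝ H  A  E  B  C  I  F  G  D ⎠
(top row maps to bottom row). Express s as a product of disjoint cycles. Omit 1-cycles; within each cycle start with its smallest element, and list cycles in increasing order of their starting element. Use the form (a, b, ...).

Start at A and follow images: A → H → G → F → I → D → B → A, giving the cycle (A, H, G, F, I, D, B).
Continuing from each remaining unvisited element yields (A, H, G, F, I, D, B)(C, E).

(A, H, G, F, I, D, B)(C, E)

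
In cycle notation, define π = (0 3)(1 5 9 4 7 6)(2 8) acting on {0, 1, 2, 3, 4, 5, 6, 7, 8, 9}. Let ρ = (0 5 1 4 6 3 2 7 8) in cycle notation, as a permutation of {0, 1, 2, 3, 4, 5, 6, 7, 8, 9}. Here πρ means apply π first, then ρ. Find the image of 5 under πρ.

First apply π: π(5) = 9, then ρ(9) = 9. Thus (πρ)(5) = 9.

9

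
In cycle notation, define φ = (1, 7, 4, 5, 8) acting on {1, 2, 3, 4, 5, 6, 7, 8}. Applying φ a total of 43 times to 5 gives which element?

7

5 lies in the 5-cycle (1, 7, 4, 5, 8).
On a 5-cycle, φ^5 is the identity, so φ^43 = φ^3 there (43 ≡ 3 mod 5).
Advancing 3 steps from 5: 5 → 8 → 1 → 7.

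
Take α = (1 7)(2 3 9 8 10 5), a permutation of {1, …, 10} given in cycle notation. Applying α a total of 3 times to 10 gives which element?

10 lies in the 6-cycle (2 3 9 8 10 5).
Advancing 3 steps from 10: 10 → 5 → 2 → 3.

3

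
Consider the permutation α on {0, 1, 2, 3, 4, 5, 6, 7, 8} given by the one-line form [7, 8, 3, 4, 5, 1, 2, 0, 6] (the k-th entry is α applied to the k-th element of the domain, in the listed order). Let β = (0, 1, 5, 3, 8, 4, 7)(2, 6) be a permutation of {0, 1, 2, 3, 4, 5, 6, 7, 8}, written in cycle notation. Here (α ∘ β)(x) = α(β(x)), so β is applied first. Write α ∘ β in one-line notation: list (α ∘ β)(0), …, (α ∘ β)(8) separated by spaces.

For each element, apply β then α: 0 → 1 → 8; 1 → 5 → 1; 2 → 6 → 2; 3 → 8 → 6; 4 → 7 → 0; 5 → 3 → 4; 6 → 2 → 3; 7 → 0 → 7; 8 → 4 → 5.
Collecting the images, α ∘ β = [8 1 2 6 0 4 3 7 5].

8 1 2 6 0 4 3 7 5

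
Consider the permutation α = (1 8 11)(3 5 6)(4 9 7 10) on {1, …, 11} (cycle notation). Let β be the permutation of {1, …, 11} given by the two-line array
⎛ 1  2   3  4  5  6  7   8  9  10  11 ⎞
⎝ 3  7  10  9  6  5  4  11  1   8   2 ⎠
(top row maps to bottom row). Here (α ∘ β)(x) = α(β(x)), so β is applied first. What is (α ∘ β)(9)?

(α ∘ β)(9) = α(β(9)). β(9) = 1, then α(1) = 8. So (α ∘ β)(9) = 8.

8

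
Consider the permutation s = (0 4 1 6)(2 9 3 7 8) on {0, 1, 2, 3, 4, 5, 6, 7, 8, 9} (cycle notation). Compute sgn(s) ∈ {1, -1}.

-1

The cycle lengths are 5, 4, 1.
A cycle of length ℓ contributes ℓ−1 transpositions, so s is a product of 4 + 3 = 7 transpositions — odd.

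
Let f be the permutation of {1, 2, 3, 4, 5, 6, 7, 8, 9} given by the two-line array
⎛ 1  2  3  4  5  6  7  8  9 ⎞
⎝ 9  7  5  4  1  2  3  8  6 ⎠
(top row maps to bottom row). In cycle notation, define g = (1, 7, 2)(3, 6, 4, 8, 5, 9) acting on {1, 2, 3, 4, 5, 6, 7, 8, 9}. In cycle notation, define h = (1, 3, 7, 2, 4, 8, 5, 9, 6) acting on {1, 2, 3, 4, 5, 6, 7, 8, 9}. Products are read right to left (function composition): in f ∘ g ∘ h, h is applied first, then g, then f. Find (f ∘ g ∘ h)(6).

3

(f ∘ g ∘ h)(6) = f(g(h(6))). h(6) = 1, then g(1) = 7, then f(7) = 3, so the result is 3.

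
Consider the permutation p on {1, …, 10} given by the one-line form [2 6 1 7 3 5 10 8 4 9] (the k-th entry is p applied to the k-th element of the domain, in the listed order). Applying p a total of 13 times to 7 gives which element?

Tracing 7 → 10 → … returns to 7 after 4 steps, so 7 lies in a 4-cycle (4 7 10 9).
On a 4-cycle, p^4 is the identity, so p^13 = p^1 there (13 ≡ 1 mod 4).
Advancing 1 step from 7: 7 → 10.

10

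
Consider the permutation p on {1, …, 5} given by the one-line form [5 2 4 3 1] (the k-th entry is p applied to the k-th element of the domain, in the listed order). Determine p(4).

4 is element number 4 of the domain, and entry number 4 of the one-line form is 3, so p(4) = 3.

3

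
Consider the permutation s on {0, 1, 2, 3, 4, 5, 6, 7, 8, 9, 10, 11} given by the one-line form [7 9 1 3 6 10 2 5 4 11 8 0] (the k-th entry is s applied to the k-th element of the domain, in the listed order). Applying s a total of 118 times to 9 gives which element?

Tracing 9 → 11 → … returns to 9 after 11 steps, so 9 lies in an 11-cycle (0 7 5 10 8 4 6 2 1 9 11).
Since the cycle has length 11, s^118 acts on it the same as s^8 (118 mod 11 = 8).
Advancing 8 steps from 9: 9 → 11 → 0 → 7 → 5 → 10 → 8 → 4 → 6.

6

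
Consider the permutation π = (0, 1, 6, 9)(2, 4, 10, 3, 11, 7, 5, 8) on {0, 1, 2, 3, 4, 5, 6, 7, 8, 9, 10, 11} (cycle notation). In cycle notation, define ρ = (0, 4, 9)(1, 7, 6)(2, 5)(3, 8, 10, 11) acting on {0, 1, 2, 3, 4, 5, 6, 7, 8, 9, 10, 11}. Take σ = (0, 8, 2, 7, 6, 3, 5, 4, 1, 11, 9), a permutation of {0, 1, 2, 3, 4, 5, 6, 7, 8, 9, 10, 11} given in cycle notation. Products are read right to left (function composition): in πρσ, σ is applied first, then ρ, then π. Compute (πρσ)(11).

1

Apply the permutations in order: σ(11) = 9, then ρ(9) = 0, then π(0) = 1. So (πρσ)(11) = 1.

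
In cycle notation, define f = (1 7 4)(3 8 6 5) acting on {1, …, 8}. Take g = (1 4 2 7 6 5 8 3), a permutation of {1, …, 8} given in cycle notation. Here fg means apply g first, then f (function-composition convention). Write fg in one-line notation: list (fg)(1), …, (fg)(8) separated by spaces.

1 4 7 2 6 3 5 8

(fg)(x) = f(g(x)). Computing each image: f(g(1)) = f(4) = 1, f(g(2)) = f(7) = 4, f(g(3)) = f(1) = 7, f(g(4)) = f(2) = 2, f(g(5)) = f(8) = 6, f(g(6)) = f(5) = 3, f(g(7)) = f(6) = 5, f(g(8)) = f(3) = 8.
Hence fg = [1 4 7 2 6 3 5 8].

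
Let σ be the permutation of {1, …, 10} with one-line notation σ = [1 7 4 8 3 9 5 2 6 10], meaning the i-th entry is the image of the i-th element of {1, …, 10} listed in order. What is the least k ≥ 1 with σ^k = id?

Decomposing into disjoint cycles gives cycle lengths 6, 2, 1, 1.
Since disjoint cycles commute, ord(σ) = lcm(6, 2) = 6.

6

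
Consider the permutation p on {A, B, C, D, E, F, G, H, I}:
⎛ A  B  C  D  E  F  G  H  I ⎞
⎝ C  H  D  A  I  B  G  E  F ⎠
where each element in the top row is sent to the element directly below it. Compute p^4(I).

E

Tracing I → F → … returns to I after 5 steps, so I lies in a 5-cycle (B, H, E, I, F).
Stepping 4 places around the cycle: I → F → B → H → E.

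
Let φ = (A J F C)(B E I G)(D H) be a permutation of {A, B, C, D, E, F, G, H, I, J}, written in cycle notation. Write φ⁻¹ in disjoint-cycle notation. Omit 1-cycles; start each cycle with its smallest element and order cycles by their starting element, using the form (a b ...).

The inverse reverses each cycle.
After reversing and putting each cycle's least element first, φ⁻¹ = (A C F J)(B G I E)(D H).

(A C F J)(B G I E)(D H)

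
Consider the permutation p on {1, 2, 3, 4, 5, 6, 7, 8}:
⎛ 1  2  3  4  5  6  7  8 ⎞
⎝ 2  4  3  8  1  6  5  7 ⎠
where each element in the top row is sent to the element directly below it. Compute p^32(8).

Tracing 8 → 7 → … returns to 8 after 6 steps, so 8 lies in a 6-cycle (1 2 4 8 7 5).
Since the cycle has length 6, p^32 acts on it the same as p^2 (32 mod 6 = 2).
Advancing 2 steps from 8: 8 → 7 → 5.

5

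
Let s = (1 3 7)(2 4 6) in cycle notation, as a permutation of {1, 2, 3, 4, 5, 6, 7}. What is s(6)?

2

6 appears in (2 4 6); the next entry (wrapping around) is 2.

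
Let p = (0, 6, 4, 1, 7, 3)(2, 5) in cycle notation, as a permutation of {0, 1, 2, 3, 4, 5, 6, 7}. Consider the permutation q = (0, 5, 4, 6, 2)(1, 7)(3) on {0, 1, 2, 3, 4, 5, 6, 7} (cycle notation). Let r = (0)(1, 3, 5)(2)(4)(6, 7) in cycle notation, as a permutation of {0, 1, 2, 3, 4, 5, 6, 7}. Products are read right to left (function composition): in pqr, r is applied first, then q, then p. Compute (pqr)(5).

3

Chase 5: r(5) = 1; q(1) = 7; p(7) = 3. Hence (pqr)(5) = 3.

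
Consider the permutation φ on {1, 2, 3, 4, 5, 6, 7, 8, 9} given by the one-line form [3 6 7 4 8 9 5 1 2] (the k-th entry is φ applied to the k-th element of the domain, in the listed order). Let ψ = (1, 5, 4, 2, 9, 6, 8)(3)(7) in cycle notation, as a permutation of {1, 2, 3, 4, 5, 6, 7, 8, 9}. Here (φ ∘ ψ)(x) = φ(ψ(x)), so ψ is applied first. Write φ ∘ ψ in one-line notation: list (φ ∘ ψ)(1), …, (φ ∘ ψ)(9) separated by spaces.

8 2 7 6 4 1 5 3 9

(φ ∘ ψ)(x) = φ(ψ(x)). Computing each image: φ(ψ(1)) = φ(5) = 8, φ(ψ(2)) = φ(9) = 2, φ(ψ(3)) = φ(3) = 7, φ(ψ(4)) = φ(2) = 6, φ(ψ(5)) = φ(4) = 4, φ(ψ(6)) = φ(8) = 1, φ(ψ(7)) = φ(7) = 5, φ(ψ(8)) = φ(1) = 3, φ(ψ(9)) = φ(6) = 9.
Hence φ ∘ ψ = [8 2 7 6 4 1 5 3 9].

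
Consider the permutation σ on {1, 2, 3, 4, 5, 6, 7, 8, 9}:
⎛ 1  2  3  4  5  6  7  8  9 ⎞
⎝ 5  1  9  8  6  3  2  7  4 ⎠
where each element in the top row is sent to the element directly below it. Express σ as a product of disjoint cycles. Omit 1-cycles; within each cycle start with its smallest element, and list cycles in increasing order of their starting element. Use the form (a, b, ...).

(1, 5, 6, 3, 9, 4, 8, 7, 2)

Start at 1 and follow images: 1 → 5 → 6 → 3 → 9 → 4 → 8 → 7 → 2 → 1, giving the cycle (1, 5, 6, 3, 9, 4, 8, 7, 2).
Continuing from each remaining unvisited element yields (1, 5, 6, 3, 9, 4, 8, 7, 2).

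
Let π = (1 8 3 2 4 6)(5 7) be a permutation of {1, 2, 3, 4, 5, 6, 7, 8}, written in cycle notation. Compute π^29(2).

2 lies in the 6-cycle (1 8 3 2 4 6).
Since the cycle has length 6, π^29 acts on it the same as π^5 (29 mod 6 = 5).
Advancing 5 steps from 2: 2 → 4 → 6 → 1 → 8 → 3.

3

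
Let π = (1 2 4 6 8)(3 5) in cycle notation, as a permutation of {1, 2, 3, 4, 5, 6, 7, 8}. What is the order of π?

The cycle type of π is (5, 2, 1).
The order is lcm(5, 2) = 10.

10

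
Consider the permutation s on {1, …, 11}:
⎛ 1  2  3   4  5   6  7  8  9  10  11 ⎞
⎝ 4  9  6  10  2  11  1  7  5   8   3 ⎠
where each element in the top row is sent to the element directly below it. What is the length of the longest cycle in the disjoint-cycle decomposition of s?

Decomposing into disjoint cycles gives (1, 4, 10, 8, 7)(2, 9, 5)(3, 6, 11); the longest has length 5.

5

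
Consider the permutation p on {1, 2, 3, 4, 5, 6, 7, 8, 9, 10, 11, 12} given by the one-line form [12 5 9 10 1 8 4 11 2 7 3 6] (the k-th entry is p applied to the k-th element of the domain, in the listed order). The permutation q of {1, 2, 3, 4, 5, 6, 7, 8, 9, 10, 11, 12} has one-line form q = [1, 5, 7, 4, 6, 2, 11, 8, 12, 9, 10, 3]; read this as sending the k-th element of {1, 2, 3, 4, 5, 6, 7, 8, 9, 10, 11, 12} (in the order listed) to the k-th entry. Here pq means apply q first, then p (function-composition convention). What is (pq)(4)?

q(4) = 4, then p(4) = 10; composing gives (pq)(4) = 10.

10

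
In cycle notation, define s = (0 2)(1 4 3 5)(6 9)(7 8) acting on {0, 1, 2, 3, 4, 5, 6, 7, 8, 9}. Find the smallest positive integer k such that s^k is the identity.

The disjoint cycles have lengths 4, 2, 2, 2.
The order of s is the least common multiple of its cycle lengths: lcm(4, 2, 2, 2) = 4.

4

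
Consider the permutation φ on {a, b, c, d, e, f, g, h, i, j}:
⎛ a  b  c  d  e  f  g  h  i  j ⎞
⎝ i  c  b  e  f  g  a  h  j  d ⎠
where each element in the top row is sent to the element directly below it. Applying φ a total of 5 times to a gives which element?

f

Tracing a → i → … returns to a after 7 steps, so a lies in a 7-cycle (a, i, j, d, e, f, g).
Advancing 5 steps from a: a → i → j → d → e → f.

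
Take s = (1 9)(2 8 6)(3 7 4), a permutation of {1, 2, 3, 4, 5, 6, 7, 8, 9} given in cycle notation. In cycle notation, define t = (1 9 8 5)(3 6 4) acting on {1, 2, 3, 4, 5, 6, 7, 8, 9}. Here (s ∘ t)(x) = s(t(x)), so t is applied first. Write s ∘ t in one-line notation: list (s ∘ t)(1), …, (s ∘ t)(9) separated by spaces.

Chase each element through t then s: 1 → 9 → 1; 2 → 2 → 8; 3 → 6 → 2; 4 → 3 → 7; 5 → 1 → 9; 6 → 4 → 3; 7 → 7 → 4; 8 → 5 → 5; 9 → 8 → 6.
So s ∘ t in one-line form is 1 8 2 7 9 3 4 5 6.

1 8 2 7 9 3 4 5 6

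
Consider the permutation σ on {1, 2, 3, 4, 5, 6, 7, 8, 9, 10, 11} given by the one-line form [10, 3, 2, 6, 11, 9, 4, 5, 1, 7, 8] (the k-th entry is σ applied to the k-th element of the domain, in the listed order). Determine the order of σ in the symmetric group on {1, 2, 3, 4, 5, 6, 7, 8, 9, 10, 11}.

The disjoint-cycle form of σ has cycle lengths 6, 3, 2.
The order is lcm(6, 3, 2) = 6.

6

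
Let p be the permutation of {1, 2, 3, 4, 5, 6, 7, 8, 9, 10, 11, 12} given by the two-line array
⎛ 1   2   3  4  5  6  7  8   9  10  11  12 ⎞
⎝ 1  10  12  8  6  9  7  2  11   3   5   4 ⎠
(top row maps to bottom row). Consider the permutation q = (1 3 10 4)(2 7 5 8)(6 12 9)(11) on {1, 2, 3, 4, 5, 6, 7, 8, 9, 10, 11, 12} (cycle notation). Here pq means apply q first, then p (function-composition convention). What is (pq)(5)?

2

q(5) = 8, then p(8) = 2; composing gives (pq)(5) = 2.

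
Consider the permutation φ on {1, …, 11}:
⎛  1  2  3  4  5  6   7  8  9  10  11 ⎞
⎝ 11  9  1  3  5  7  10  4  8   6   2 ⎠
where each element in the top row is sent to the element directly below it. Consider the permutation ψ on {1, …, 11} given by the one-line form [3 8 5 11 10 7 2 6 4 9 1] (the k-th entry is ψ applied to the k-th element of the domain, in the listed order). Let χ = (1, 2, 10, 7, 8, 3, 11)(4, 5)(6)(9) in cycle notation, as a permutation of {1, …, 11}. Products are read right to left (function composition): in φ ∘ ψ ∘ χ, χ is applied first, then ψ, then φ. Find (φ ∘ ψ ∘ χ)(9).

(φ ∘ ψ ∘ χ)(9) = φ(ψ(χ(9))). χ(9) = 9, then ψ(9) = 4, then φ(4) = 3, so the result is 3.

3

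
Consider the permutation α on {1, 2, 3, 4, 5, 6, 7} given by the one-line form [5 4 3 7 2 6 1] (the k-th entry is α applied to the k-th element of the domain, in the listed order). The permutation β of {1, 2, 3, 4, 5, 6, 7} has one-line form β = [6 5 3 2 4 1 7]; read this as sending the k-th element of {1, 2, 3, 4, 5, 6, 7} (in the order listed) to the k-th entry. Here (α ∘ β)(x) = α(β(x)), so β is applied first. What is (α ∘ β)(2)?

2

First apply β: β(2) = 5, then α(5) = 2. Thus (α ∘ β)(2) = 2.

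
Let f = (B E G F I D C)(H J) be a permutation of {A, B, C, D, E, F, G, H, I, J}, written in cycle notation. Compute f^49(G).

G lies in the 7-cycle (B E G F I D C).
Powers repeat with period 7 on this cycle, and 49 mod 7 = 0, so f^49(G) = f^0(G).
So f^49(G) = G.

G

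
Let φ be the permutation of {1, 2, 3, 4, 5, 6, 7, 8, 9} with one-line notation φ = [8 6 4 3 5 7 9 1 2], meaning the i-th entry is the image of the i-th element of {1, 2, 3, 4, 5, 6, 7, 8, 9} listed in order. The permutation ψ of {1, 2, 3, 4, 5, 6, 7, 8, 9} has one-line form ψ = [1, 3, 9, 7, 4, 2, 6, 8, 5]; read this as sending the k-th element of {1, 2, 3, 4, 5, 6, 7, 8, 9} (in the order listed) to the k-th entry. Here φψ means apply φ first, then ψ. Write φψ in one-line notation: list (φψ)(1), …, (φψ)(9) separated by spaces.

(φψ)(x) = ψ(φ(x)). Computing each image: ψ(φ(1)) = ψ(8) = 8, ψ(φ(2)) = ψ(6) = 2, ψ(φ(3)) = ψ(4) = 7, ψ(φ(4)) = ψ(3) = 9, ψ(φ(5)) = ψ(5) = 4, ψ(φ(6)) = ψ(7) = 6, ψ(φ(7)) = ψ(9) = 5, ψ(φ(8)) = ψ(1) = 1, ψ(φ(9)) = ψ(2) = 3.
Hence φψ = [8 2 7 9 4 6 5 1 3].

8 2 7 9 4 6 5 1 3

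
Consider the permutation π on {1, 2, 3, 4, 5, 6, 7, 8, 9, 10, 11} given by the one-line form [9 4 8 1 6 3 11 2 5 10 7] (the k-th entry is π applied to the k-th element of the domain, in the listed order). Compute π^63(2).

8

Tracing 2 → 4 → … returns to 2 after 8 steps, so 2 lies in an 8-cycle (1 9 5 6 3 8 2 4).
Since the cycle has length 8, π^63 acts on it the same as π^7 (63 mod 8 = 7).
Stepping 7 places around the cycle: 2 → 4 → 1 → 9 → 5 → 6 → 3 → 8.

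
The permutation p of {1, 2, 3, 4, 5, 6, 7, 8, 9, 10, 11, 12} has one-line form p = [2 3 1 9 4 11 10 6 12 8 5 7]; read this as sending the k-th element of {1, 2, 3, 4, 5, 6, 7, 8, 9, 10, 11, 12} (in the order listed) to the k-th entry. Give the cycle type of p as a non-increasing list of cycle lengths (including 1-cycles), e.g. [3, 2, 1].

The disjoint cycles are (1 2 3)(4 9 12 7 10 8 6 11 5), with lengths 9, 3 in non-increasing order.

[9, 3]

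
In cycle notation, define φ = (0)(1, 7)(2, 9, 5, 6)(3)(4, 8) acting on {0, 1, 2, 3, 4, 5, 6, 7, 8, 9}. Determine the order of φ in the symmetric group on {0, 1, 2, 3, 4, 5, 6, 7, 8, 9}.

The disjoint cycles have lengths 4, 2, 2, 1, 1.
The order is lcm(4, 2, 2) = 4.

4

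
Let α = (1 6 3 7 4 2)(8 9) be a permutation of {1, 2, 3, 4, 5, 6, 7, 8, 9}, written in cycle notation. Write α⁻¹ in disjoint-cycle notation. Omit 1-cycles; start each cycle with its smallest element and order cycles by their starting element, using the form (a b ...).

The inverse reverses each cycle.
Reversing each cycle of α and rotating so the smallest element leads gives (1 2 4 7 3 6)(8 9).

(1 2 4 7 3 6)(8 9)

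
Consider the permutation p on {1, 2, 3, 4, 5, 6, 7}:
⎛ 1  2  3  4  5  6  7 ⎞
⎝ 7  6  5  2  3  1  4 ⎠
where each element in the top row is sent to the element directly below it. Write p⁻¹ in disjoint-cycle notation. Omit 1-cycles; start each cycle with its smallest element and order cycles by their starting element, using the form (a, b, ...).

(1, 6, 2, 4, 7)(3, 5)

The cycle decomposition of p is (1, 7, 4, 2, 6)(3, 5).
The inverse reverses every cycle; in canonical form, p⁻¹ = (1, 6, 2, 4, 7)(3, 5).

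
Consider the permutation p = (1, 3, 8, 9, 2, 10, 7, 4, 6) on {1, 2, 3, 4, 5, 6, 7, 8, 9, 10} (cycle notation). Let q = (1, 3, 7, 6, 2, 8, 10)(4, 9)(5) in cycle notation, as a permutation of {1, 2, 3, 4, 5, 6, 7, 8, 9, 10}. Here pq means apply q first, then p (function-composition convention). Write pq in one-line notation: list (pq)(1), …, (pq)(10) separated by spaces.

8 9 4 2 5 10 1 7 6 3

For each element, apply q then p: 1 → 3 → 8; 2 → 8 → 9; 3 → 7 → 4; 4 → 9 → 2; 5 → 5 → 5; 6 → 2 → 10; 7 → 6 → 1; 8 → 10 → 7; 9 → 4 → 6; 10 → 1 → 3.
Collecting the images, pq = [8 9 4 2 5 10 1 7 6 3].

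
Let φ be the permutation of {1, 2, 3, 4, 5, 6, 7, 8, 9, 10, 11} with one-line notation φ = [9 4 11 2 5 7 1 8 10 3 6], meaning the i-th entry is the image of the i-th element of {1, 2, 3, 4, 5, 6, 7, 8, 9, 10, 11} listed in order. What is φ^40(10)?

Tracing 10 → 3 → … returns to 10 after 7 steps, so 10 lies in a 7-cycle (1 9 10 3 11 6 7).
Powers repeat with period 7 on this cycle, and 40 mod 7 = 5, so φ^40(10) = φ^5(10).
Stepping 5 places around the cycle: 10 → 3 → 11 → 6 → 7 → 1.

1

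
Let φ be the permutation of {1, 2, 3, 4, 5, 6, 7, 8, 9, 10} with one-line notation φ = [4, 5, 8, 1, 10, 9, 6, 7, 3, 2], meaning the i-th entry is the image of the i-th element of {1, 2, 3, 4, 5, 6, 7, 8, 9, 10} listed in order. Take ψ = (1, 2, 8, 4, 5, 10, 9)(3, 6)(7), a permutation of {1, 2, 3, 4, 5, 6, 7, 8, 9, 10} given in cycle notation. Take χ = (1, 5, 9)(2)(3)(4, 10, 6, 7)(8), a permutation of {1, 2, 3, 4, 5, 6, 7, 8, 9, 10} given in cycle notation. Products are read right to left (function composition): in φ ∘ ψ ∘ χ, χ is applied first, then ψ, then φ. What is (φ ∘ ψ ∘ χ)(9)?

5

Chase 9: χ(9) = 1; ψ(1) = 2; φ(2) = 5. Hence (φ ∘ ψ ∘ χ)(9) = 5.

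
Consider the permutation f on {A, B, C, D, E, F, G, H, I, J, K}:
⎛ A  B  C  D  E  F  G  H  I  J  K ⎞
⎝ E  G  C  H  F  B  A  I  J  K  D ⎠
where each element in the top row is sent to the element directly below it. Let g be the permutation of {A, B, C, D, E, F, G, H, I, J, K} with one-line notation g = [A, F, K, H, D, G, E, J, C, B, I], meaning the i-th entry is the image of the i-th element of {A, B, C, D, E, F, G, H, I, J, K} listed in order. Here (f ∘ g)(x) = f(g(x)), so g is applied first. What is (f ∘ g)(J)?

(f ∘ g)(J) = f(g(J)). g(J) = B, then f(B) = G. So (f ∘ g)(J) = G.

G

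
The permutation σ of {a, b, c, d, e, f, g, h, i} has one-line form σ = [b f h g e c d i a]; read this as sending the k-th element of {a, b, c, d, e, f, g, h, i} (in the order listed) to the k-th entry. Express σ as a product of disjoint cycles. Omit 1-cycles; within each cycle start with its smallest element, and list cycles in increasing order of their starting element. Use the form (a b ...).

Start at a and follow images: a → b → f → c → h → i → a, giving the cycle (a b f c h i).
Continuing from each remaining unvisited element yields (a b f c h i)(d g).

(a b f c h i)(d g)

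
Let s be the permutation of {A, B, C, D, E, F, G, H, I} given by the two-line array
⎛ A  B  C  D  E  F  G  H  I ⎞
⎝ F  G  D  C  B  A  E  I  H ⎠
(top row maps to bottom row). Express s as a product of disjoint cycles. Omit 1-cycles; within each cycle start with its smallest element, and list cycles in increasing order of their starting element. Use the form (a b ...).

Iterating s from A gives A → F → A; that is the 2-cycle (A F).
Continuing from each remaining unvisited element yields (A F)(B G E)(C D)(H I).

(A F)(B G E)(C D)(H I)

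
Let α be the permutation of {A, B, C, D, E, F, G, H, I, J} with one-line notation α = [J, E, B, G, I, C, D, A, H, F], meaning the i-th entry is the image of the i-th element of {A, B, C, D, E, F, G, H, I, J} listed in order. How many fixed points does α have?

No element satisfies α(x) = x, so there are 0 fixed points.

0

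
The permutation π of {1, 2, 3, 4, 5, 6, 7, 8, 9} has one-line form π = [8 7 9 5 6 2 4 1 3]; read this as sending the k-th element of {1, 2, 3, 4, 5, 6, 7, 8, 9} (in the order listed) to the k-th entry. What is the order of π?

10

Writing π as disjoint cycles, the cycle lengths are 5, 2, 2.
Since disjoint cycles commute, ord(π) = lcm(5, 2, 2) = 10.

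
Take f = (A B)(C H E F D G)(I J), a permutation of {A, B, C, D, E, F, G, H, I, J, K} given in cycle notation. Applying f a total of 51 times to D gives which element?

D lies in the 6-cycle (C H E F D G).
Powers repeat with period 6 on this cycle, and 51 mod 6 = 3, so f^51(D) = f^3(D).
Stepping 3 places around the cycle: D → G → C → H.

H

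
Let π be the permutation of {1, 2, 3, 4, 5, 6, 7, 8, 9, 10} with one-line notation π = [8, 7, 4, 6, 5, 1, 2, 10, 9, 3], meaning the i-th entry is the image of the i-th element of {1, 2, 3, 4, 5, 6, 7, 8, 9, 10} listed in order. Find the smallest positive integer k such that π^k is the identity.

Writing π as disjoint cycles, the cycle lengths are 6, 2, 1, 1.
Since disjoint cycles commute, ord(π) = lcm(6, 2) = 6.

6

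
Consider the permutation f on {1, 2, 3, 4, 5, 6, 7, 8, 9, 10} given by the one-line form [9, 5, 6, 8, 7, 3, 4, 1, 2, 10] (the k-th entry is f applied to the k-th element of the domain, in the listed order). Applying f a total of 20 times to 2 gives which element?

Tracing 2 → 5 → … returns to 2 after 7 steps, so 2 lies in a 7-cycle (1, 9, 2, 5, 7, 4, 8).
Since the cycle has length 7, f^20 acts on it the same as f^6 (20 mod 7 = 6).
Stepping 6 places around the cycle: 2 → 5 → 7 → 4 → 8 → 1 → 9.

9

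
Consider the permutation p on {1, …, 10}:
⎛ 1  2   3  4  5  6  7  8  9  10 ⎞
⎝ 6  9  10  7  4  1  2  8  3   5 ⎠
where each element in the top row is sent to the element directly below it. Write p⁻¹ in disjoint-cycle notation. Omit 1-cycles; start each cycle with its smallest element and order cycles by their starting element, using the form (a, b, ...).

First write p in disjoint cycles: (1, 6)(2, 9, 3, 10, 5, 4, 7).
The inverse reverses every cycle; in canonical form, p⁻¹ = (1, 6)(2, 7, 4, 5, 10, 3, 9).

(1, 6)(2, 7, 4, 5, 10, 3, 9)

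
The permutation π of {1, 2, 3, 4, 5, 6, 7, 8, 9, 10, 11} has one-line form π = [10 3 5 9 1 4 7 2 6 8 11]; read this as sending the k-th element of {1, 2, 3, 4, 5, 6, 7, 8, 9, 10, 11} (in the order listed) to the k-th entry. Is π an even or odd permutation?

odd

In disjoint-cycle form the cycle lengths are 6, 3, 1, 1.
A cycle is odd iff its length is even; π has 1 even-length cycle, so sgn(π) = (−1)^1 and π is odd.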